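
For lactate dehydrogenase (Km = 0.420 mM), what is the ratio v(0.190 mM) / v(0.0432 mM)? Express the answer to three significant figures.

The fractional saturations are [S]/(Km+[S]) = 0.0432/0.4632 = 0.09326 and 0.190/0.6100 = 0.3115.
v₂/v₁ is just their ratio: 0.3115/0.09326 = 3.34.

3.34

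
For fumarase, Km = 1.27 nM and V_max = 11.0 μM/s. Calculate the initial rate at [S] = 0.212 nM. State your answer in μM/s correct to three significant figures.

v = Vmax·[S]/(Km + [S]) = 11.0 × 0.212 / (1.27 + 0.212)
  = 2.332 / 1.482 = 1.57 μM/s.

1.57 μM/s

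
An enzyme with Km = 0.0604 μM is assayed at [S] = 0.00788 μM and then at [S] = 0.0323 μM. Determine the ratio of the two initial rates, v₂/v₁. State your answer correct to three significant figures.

3.02

Since Vmax cancels, v₂/v₁ = [S]₂(Km+[S]₁) / [S]₁(Km+[S]₂).
= 0.0323×(0.0604+0.00788) / (0.00788×(0.0604+0.0323)) = 0.002205/0.0007305 = 3.02.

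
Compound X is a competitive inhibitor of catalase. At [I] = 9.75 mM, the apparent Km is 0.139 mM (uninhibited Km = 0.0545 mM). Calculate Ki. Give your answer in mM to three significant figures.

6.29 mM

Competitive: Km,app = α·Km with α = 1 + [I]/Ki.
α = Km,app/Km = 0.139/0.0545 = 2.550.
Ki = [I]/(α − 1) = 9.75/1.550 = 6.29 mM.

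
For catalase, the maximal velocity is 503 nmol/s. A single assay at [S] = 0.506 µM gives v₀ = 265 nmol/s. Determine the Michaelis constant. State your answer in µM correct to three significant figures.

0.454 µM

v/Vmax = 265/503 = 0.5268 = [S]/(Km+[S]).
So Km + [S] = [S]/0.5268 = 0.9604 µM, giving Km = 0.9604 − 0.506 = 0.454 µM.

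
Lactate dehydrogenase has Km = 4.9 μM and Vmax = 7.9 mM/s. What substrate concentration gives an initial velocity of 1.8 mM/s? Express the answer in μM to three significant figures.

The required fractional saturation is v/Vmax = 1.8/7.9 = 0.2278.
Then [S]/(Km+[S]) = 0.2278 ⇒ [S] = 4.9 × 0.2278/(1 − 0.2278) = 1.45 μM.

1.45 μM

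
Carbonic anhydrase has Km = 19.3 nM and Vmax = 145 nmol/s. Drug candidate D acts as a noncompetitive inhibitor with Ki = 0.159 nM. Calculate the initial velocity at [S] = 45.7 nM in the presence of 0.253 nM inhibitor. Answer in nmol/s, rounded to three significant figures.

With α = 1 + [I]/Ki = 1 + 0.253/0.159 = 2.591, the noncompetitive rate law is v = (Vmax/α)·[S] / (Km + [S]).
v = (145/2.591)×45.7 / (19.3 + 45.7) = 2557/65.00 = 39.3 nmol/s.

39.3 nmol/s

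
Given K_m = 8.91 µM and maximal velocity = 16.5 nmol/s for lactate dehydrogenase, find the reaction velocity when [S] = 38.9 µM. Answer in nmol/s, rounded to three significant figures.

v = Vmax·[S]/(Km + [S]) = 16.5 × 38.9 / (8.91 + 38.9)
  = 641.8 / 47.81 = 13.4 nmol/s.

13.4 nmol/s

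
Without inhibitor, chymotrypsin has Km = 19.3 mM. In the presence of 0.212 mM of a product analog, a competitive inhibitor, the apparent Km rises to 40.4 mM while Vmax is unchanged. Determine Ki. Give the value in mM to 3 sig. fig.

0.194 mM

Competitive: Km,app = α·Km with α = 1 + [I]/Ki.
α = Km,app/Km = 40.4/19.3 = 2.093.
Ki = [I]/(α − 1) = 0.212/1.093 = 0.194 mM.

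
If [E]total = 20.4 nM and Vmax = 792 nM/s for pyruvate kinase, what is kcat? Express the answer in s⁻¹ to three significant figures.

kcat = Vmax/[E]total = 792 nM/s / 20.4 nM = 38.8 s⁻¹.

38.8 s⁻¹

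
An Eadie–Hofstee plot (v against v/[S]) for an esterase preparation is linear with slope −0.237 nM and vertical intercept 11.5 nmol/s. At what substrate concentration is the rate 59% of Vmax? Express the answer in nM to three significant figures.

The Eadie–Hofstee slope gives Km = 0.237 nM (slope = −Km).
v/Vmax = [S]/(Km+[S]) = 0.59 ⇒ [S] = Km·0.59/(1−0.59) = 0.237 × 1.439 = 0.341 nM.

0.341 nM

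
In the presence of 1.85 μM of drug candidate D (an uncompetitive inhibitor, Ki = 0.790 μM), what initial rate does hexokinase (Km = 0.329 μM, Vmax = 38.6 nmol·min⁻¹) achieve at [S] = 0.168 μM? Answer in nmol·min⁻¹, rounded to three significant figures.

7.28 nmol·min⁻¹

α = 1 + [I]/Ki = 1 + 1.85/0.790 = 3.342.
For an uncompetitive inhibitor, both parameters are divided by α, giving Vmax/α and Km/α: Km,app = 0.0985 μM, Vmax,app = 11.6 nmol·min⁻¹.
v = Vmax,app·[S]/(Km,app + [S]) = 11.6 × 0.168/(0.0985 + 0.168) = 7.28 nmol·min⁻¹.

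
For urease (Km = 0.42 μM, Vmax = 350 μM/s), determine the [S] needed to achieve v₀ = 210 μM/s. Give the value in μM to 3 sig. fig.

The required fractional saturation is v/Vmax = 210/350 = 0.6000.
Then [S]/(Km+[S]) = 0.6000 ⇒ [S] = 0.42 × 0.6000/(1 − 0.6000) = 0.630 μM.

0.630 μM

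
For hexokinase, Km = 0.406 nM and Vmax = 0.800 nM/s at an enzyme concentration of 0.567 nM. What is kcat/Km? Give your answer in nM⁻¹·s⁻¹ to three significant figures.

3.48 nM⁻¹·s⁻¹

kcat = Vmax/[E]total = 0.800/0.567 = 1.41 s⁻¹.
kcat/Km = 1.41/0.406 = 3.48 nM⁻¹·s⁻¹.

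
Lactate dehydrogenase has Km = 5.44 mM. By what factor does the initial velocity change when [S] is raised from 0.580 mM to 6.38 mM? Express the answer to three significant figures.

5.60

Since Vmax cancels, v₂/v₁ = [S]₂(Km+[S]₁) / [S]₁(Km+[S]₂).
= 6.38×(5.44+0.580) / (0.580×(5.44+6.38)) = 38.41/6.856 = 5.60.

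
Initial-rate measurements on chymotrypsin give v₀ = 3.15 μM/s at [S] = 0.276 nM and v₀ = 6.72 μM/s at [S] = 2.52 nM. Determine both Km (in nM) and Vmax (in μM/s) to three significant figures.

From v = Vmax[S]/(Km+[S]), each point gives Vmax = v(Km+[S])/[S].
Equating: 3.15(Km+0.276)/0.276 = 6.72(Km+2.52)/2.52.
11.41·Km + 3.15 = 2.667·Km + 6.72, so (11.41 − 2.667)·Km = 6.72 − 3.15.
Km = 3.570/8.746 = 0.408 nM; then Vmax = 3.15(0.408+0.276)/0.276 = 7.81 μM/s.

Km = 0.408 nM; Vmax = 7.81 μM/s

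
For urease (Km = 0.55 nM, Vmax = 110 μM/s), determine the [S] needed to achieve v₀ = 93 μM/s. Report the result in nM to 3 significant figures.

The required fractional saturation is v/Vmax = 93/110 = 0.8455.
Then [S]/(Km+[S]) = 0.8455 ⇒ [S] = 0.55 × 0.8455/(1 − 0.8455) = 3.01 nM.

3.01 nM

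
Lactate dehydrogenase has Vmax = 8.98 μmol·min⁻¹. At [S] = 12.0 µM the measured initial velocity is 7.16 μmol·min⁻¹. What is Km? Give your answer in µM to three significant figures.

3.05 µM

v/Vmax = 7.16/8.98 = 0.7973 = [S]/(Km+[S]).
So Km + [S] = [S]/0.7973 = 15.05 µM, giving Km = 15.05 − 12.0 = 3.05 µM.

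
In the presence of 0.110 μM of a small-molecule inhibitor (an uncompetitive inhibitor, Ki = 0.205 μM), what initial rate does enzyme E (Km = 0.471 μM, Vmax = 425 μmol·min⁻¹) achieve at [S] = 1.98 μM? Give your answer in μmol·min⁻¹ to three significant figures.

240 μmol·min⁻¹

α = 1 + [I]/Ki = 1 + 0.110/0.205 = 1.537.
For an uncompetitive inhibitor, both parameters are divided by α, giving Vmax/α and Km/α: Km,app = 0.307 μM, Vmax,app = 277 μmol·min⁻¹.
v = Vmax,app·[S]/(Km,app + [S]) = 277 × 1.98/(0.307 + 1.98) = 240 μmol·min⁻¹.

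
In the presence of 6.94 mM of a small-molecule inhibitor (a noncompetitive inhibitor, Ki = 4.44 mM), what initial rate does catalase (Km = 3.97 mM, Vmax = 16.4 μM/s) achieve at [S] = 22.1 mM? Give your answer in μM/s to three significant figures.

5.42 μM/s

α = 1 + [I]/Ki = 1 + 6.94/4.44 = 2.563.
For a noncompetitive inhibitor, Vmax is reduced to Vmax/α while Km is unchanged: Km,app = 3.97 mM, Vmax,app = 6.40 μM/s.
v = Vmax,app·[S]/(Km,app + [S]) = 6.40 × 22.1/(3.97 + 22.1) = 5.42 μM/s.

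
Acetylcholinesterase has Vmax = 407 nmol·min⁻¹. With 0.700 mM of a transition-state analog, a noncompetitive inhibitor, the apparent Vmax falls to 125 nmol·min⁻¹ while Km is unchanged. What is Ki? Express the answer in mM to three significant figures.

Noncompetitive: Vmax,app = Vmax/α with α = 1 + [I]/Ki.
α = Vmax/Vmax,app = 407/125 = 3.256.
Ki = [I]/(α − 1) = 0.700/2.256 = 0.310 mM.

0.310 mM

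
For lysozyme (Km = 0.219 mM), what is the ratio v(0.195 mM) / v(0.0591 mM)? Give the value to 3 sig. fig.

2.22

Since Vmax cancels, v₂/v₁ = [S]₂(Km+[S]₁) / [S]₁(Km+[S]₂).
= 0.195×(0.219+0.0591) / (0.0591×(0.219+0.195)) = 0.05423/0.02447 = 2.22.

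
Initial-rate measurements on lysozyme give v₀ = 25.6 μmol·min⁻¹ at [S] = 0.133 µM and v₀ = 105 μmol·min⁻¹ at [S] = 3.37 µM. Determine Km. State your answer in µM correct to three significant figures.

From v = Vmax[S]/(Km+[S]), each point gives Vmax = v(Km+[S])/[S].
Equating: 25.6(Km+0.133)/0.133 = 105(Km+3.37)/3.37.
192.5·Km + 25.6 = 31.16·Km + 105, so (192.5 − 31.16)·Km = 105 − 25.6.
Km = 79.40/161.3 = 0.492 µM; then Vmax = 25.6(0.492+0.133)/0.133 = 120 μmol·min⁻¹.

0.492 µM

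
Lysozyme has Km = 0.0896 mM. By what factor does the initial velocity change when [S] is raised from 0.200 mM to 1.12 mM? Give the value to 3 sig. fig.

Since Vmax cancels, v₂/v₁ = [S]₂(Km+[S]₁) / [S]₁(Km+[S]₂).
= 1.12×(0.0896+0.200) / (0.200×(0.0896+1.12)) = 0.3244/0.2419 = 1.34.

1.34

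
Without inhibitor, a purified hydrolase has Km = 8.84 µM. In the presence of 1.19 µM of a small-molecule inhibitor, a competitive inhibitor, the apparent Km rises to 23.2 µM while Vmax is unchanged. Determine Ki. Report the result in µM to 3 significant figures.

Competitive: Km,app = α·Km with α = 1 + [I]/Ki.
α = Km,app/Km = 23.2/8.84 = 2.624.
Ki = [I]/(α − 1) = 1.19/1.624 = 0.733 µM.

0.733 µM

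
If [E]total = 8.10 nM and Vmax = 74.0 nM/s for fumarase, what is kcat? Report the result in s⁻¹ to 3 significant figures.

9.14 s⁻¹

kcat = Vmax/[E]total = 74.0 nM/s / 8.10 nM = 9.14 s⁻¹.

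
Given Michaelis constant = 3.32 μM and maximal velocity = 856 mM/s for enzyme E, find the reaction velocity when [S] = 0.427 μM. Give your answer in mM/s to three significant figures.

97.5 mM/s

[S]/(Km+[S]) = 0.427/3.747 = 0.1140, the fractional saturation.
v = 0.1140 × Vmax = 0.1140 × 856 = 97.5 mM/s.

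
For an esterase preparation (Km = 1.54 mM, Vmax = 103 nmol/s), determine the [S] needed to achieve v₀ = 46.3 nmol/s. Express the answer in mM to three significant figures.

1.26 mM

The required fractional saturation is v/Vmax = 46.3/103 = 0.4495.
Then [S]/(Km+[S]) = 0.4495 ⇒ [S] = 1.54 × 0.4495/(1 − 0.4495) = 1.26 mM.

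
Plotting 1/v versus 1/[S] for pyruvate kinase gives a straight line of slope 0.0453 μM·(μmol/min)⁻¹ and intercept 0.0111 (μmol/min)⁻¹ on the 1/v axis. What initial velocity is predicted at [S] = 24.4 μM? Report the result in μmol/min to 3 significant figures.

The y-intercept is 1/Vmax, so Vmax = 1/0.0111 = 90.1 μmol/min.
The slope is Km/Vmax, so Km = 0.0453 × 90.1 = 4.08 μM.
Then v = 90.1 × 24.4/(4.08 + 24.4) = 77.2 μmol/min.

77.2 μmol/min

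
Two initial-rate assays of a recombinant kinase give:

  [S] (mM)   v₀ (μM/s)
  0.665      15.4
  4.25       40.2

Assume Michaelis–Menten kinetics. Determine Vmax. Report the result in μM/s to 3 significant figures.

57.3 μM/s

From v = Vmax[S]/(Km+[S]), each point gives Vmax = v(Km+[S])/[S].
Equating: 15.4(Km+0.665)/0.665 = 40.2(Km+4.25)/4.25.
23.16·Km + 15.4 = 9.459·Km + 40.2, so (23.16 − 9.459)·Km = 40.2 − 15.4.
Km = 24.80/13.70 = 1.81 mM; then Vmax = 15.4(1.81+0.665)/0.665 = 57.3 μM/s.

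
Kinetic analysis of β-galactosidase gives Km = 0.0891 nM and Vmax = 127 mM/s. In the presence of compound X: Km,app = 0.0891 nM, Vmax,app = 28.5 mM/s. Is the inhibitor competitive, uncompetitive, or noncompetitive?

Vmax decreases (127 → 28.5 mM/s) while Km is unchanged — pure noncompetitive inhibition.

noncompetitive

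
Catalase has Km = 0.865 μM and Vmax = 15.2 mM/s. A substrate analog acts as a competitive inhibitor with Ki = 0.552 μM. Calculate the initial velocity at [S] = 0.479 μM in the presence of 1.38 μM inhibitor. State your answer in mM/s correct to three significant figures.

2.08 mM/s

With α = 1 + [I]/Ki = 1 + 1.38/0.552 = 3.500, the competitive rate law is v = Vmax[S] / (αKm + [S]).
v = 15.2×0.479 / (3.500×0.865 + 0.479) = 7.281/3.506 = 2.08 mM/s.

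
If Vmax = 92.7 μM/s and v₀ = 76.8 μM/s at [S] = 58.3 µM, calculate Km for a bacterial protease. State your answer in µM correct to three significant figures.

v/Vmax = 76.8/92.7 = 0.8285 = [S]/(Km+[S]).
So Km + [S] = [S]/0.8285 = 70.37 µM, giving Km = 70.37 − 58.3 = 12.1 µM.

12.1 µM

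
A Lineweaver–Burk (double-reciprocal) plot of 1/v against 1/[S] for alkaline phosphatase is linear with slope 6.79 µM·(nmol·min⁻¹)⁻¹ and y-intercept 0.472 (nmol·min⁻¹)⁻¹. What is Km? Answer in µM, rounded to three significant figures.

14.4 µM

y-intercept = 1/Vmax ⇒ Vmax = 2.12 nmol·min⁻¹; slope = Km/Vmax ⇒ Km = slope × Vmax.
Km = 6.79 × 2.12 = 14.4 µM.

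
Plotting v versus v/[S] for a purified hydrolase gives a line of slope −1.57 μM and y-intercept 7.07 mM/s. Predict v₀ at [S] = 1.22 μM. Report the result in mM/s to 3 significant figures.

3.09 mM/s

In the Eadie–Hofstee form v = Vmax − Km·(v/[S]), the slope is −Km and the intercept is Vmax, so Km = 1.57 μM and Vmax = 7.07 mM/s.
v = 7.07 × 1.22/(1.57 + 1.22) = 3.09 mM/s.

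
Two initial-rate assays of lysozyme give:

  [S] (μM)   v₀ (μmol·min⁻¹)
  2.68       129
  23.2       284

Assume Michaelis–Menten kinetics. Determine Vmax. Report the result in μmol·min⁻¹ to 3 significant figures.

337 μmol·min⁻¹

In reciprocal form, 1/v = (Km/Vmax)·(1/[S]) + 1/Vmax. The two points give (1/[S], 1/v) = (0.3731, 0.007752) and (0.04310, 0.003521).
Slope = (0.007752 − 0.003521)/(0.3731 − 0.04310) = 0.01282; intercept = 0.007752 − 0.01282×0.3731 = 0.002969.
Vmax = 1/intercept = 337 μmol·min⁻¹; Km = slope × Vmax = 0.01282 × 337 = 4.32 μM.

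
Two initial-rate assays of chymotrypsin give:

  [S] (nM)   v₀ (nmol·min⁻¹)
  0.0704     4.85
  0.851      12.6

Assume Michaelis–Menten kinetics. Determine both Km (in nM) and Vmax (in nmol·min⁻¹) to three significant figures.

In reciprocal form, 1/v = (Km/Vmax)·(1/[S]) + 1/Vmax. The two points give (1/[S], 1/v) = (14.20, 0.2062) and (1.175, 0.07937).
Slope = (0.2062 − 0.07937)/(14.20 − 1.175) = 0.009733; intercept = 0.2062 − 0.009733×14.20 = 0.06793.
Vmax = 1/intercept = 14.7 nmol·min⁻¹; Km = slope × Vmax = 0.009733 × 14.7 = 0.143 nM.

Km = 0.143 nM; Vmax = 14.7 nmol·min⁻¹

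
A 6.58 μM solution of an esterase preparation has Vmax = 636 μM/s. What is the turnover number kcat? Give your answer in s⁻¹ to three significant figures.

96.7 s⁻¹

kcat = Vmax/[E]total = 636 μM/s / 6.58 μM = 96.7 s⁻¹.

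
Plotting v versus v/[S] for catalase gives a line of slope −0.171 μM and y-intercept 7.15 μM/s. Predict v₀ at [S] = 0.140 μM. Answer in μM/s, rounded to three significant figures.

3.22 μM/s

In the Eadie–Hofstee form v = Vmax − Km·(v/[S]), the slope is −Km and the intercept is Vmax, so Km = 0.171 μM and Vmax = 7.15 μM/s.
v = 7.15 × 0.140/(0.171 + 0.140) = 3.22 μM/s.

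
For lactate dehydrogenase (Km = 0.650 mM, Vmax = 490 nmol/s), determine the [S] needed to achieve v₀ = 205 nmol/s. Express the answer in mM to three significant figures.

0.468 mM

Rearranging v = Vmax[S]/(Km+[S]) gives [S] = Km·v/(Vmax − v).
[S] = 0.650 × 205 / (490 − 205) = 133.2/285.0 = 0.468 mM.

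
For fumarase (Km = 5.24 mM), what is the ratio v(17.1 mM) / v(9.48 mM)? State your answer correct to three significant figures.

1.19

The fractional saturations are [S]/(Km+[S]) = 9.48/14.72 = 0.6440 and 17.1/22.34 = 0.7654.
v₂/v₁ is just their ratio: 0.7654/0.6440 = 1.19.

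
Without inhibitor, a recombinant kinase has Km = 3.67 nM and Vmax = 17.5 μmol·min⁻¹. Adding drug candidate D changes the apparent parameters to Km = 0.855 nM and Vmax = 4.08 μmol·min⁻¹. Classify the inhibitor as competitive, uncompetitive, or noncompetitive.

Both Km and Vmax decrease by the same factor (~4.29-fold) — characteristic of uncompetitive inhibition.

uncompetitive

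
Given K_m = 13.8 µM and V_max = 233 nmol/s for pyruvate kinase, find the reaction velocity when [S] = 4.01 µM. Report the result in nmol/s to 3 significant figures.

v = Vmax·[S]/(Km + [S]) = 233 × 4.01 / (13.8 + 4.01)
  = 934.3 / 17.81 = 52.5 nmol/s.

52.5 nmol/s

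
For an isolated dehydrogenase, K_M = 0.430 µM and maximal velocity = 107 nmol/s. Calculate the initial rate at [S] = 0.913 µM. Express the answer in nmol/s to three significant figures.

72.7 nmol/s

[S]/(Km+[S]) = 0.913/1.343 = 0.6798, the fractional saturation.
v = 0.6798 × Vmax = 0.6798 × 107 = 72.7 nmol/s.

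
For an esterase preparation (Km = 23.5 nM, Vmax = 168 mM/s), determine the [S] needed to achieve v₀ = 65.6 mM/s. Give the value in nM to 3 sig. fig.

The required fractional saturation is v/Vmax = 65.6/168 = 0.3905.
Then [S]/(Km+[S]) = 0.3905 ⇒ [S] = 23.5 × 0.3905/(1 − 0.3905) = 15.1 nM.

15.1 nM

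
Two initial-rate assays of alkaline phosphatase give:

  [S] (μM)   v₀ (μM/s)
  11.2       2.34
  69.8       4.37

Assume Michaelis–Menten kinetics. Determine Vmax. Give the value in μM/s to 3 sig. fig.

In reciprocal form, 1/v = (Km/Vmax)·(1/[S]) + 1/Vmax. The two points give (1/[S], 1/v) = (0.08929, 0.4274) and (0.01433, 0.2288).
Slope = (0.4274 − 0.2288)/(0.08929 − 0.01433) = 2.648; intercept = 0.4274 − 2.648×0.08929 = 0.1909.
Vmax = 1/intercept = 5.24 μM/s; Km = slope × Vmax = 2.648 × 5.24 = 13.9 μM.

5.24 μM/s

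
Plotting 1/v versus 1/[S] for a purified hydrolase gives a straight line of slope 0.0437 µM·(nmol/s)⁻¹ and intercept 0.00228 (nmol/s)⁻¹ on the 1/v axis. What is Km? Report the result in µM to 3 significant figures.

19.2 µM

y-intercept = 1/Vmax ⇒ Vmax = 439 nmol/s; slope = Km/Vmax ⇒ Km = slope × Vmax.
Km = 0.0437 × 439 = 19.2 µM.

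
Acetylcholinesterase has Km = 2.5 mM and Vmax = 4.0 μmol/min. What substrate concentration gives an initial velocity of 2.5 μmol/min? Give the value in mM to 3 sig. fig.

The required fractional saturation is v/Vmax = 2.5/4.0 = 0.6250.
Then [S]/(Km+[S]) = 0.6250 ⇒ [S] = 2.5 × 0.6250/(1 − 0.6250) = 4.17 mM.

4.17 mM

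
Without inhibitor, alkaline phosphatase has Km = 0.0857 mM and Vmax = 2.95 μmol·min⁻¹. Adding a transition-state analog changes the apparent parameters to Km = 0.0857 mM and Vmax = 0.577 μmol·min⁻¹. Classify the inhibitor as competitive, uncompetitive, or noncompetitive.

noncompetitive

Vmax decreases (2.95 → 0.577 μmol·min⁻¹) while Km is unchanged — pure noncompetitive inhibition.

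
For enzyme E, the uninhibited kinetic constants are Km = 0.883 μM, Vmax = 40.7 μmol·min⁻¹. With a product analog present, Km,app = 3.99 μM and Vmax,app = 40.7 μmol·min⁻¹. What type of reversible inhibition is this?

Km increases (0.883 → 3.99 μM) while Vmax is unchanged — the hallmark of competitive inhibition.

competitive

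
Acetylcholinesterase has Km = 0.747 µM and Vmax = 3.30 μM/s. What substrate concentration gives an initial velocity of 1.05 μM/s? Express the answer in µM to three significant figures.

0.349 µM

Rearranging v = Vmax[S]/(Km+[S]) gives [S] = Km·v/(Vmax − v).
[S] = 0.747 × 1.05 / (3.30 − 1.05) = 0.7844/2.250 = 0.349 µM.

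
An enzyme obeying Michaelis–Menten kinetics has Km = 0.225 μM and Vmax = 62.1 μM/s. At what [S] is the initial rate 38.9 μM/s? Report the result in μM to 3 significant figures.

0.377 μM

The required fractional saturation is v/Vmax = 38.9/62.1 = 0.6264.
Then [S]/(Km+[S]) = 0.6264 ⇒ [S] = 0.225 × 0.6264/(1 − 0.6264) = 0.377 μM.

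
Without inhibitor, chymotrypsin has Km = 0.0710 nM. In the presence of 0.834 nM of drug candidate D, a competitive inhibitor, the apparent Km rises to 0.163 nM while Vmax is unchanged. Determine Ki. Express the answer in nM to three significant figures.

0.644 nM

Competitive: Km,app = α·Km with α = 1 + [I]/Ki.
α = Km,app/Km = 0.163/0.0710 = 2.296.
Ki = [I]/(α − 1) = 0.834/1.296 = 0.644 nM.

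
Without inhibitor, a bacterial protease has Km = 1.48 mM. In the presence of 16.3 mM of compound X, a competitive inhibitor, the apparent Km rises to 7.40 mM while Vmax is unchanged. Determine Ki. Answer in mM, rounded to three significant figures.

Competitive: Km,app = α·Km with α = 1 + [I]/Ki.
α = Km,app/Km = 7.40/1.48 = 5.000.
Since α = 1 + [I]/Ki, [I]/Ki = 5.000 − 1 = 4.000 and Ki = 16.3/4.000 = 4.08 mM.

4.08 mM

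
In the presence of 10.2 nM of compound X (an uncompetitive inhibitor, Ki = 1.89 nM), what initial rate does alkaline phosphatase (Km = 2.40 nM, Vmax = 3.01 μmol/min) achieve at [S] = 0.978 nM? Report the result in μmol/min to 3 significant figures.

α = 1 + [I]/Ki = 1 + 10.2/1.89 = 6.397.
For an uncompetitive inhibitor, both parameters are divided by α, giving Vmax/α and Km/α: Km,app = 0.375 nM, Vmax,app = 0.471 μmol/min.
v = Vmax,app·[S]/(Km,app + [S]) = 0.471 × 0.978/(0.375 + 0.978) = 0.340 μmol/min.

0.340 μmol/min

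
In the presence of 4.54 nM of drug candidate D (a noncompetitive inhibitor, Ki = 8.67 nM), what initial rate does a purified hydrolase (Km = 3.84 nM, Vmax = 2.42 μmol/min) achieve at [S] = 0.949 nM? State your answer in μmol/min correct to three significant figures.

0.315 μmol/min

α = 1 + [I]/Ki = 1 + 4.54/8.67 = 1.524.
For a noncompetitive inhibitor, Vmax is reduced to Vmax/α while Km is unchanged: Km,app = 3.84 nM, Vmax,app = 1.59 μmol/min.
v = Vmax,app·[S]/(Km,app + [S]) = 1.59 × 0.949/(3.84 + 0.949) = 0.315 μmol/min.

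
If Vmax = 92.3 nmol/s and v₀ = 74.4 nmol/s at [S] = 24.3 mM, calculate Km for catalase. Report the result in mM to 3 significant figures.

5.85 mM

v/Vmax = 74.4/92.3 = 0.8061 = [S]/(Km+[S]).
So Km + [S] = [S]/0.8061 = 30.15 mM, giving Km = 30.15 − 24.3 = 5.85 mM.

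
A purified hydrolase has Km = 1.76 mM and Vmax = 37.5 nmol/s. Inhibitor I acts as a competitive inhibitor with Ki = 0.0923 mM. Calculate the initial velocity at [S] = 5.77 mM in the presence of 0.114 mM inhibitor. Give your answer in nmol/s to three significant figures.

α = 1 + [I]/Ki = 1 + 0.114/0.0923 = 2.235.
For a competitive inhibitor, Vmax is unchanged and the apparent Km becomes α·Km: Km,app = 3.93 mM, Vmax,app = 37.5 nmol/s.
v = Vmax,app·[S]/(Km,app + [S]) = 37.5 × 5.77/(3.93 + 5.77) = 22.3 nmol/s.

22.3 nmol/s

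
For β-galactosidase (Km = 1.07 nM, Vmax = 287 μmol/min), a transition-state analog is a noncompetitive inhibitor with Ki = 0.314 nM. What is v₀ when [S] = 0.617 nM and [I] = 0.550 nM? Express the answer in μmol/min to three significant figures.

With α = 1 + [I]/Ki = 1 + 0.550/0.314 = 2.752, the noncompetitive rate law is v = (Vmax/α)·[S] / (Km + [S]).
v = (287/2.752)×0.617 / (1.07 + 0.617) = 64.36/1.687 = 38.1 μmol/min.

38.1 μmol/min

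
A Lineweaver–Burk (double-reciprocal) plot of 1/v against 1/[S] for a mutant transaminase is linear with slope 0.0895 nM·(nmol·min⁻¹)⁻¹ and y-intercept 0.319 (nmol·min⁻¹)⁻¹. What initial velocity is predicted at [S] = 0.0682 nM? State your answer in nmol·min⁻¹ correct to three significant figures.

The y-intercept is 1/Vmax, so Vmax = 1/0.319 = 3.13 nmol·min⁻¹.
The slope is Km/Vmax, so Km = 0.0895 × 3.13 = 0.281 nM.
Then v = 3.13 × 0.0682/(0.281 + 0.0682) = 0.613 nmol·min⁻¹.

0.613 nmol·min⁻¹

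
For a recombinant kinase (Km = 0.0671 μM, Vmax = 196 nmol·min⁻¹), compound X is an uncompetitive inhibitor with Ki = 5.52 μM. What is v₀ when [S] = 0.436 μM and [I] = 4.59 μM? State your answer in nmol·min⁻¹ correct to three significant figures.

α = 1 + [I]/Ki = 1 + 4.59/5.52 = 1.832.
For an uncompetitive inhibitor, both parameters are divided by α, giving Vmax/α and Km/α: Km,app = 0.0366 μM, Vmax,app = 107 nmol·min⁻¹.
v = Vmax,app·[S]/(Km,app + [S]) = 107 × 0.436/(0.0366 + 0.436) = 98.7 nmol·min⁻¹.

98.7 nmol·min⁻¹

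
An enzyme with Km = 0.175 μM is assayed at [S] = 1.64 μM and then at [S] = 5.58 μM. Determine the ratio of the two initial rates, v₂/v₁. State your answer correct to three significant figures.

The fractional saturations are [S]/(Km+[S]) = 1.64/1.815 = 0.9036 and 5.58/5.755 = 0.9696.
v₂/v₁ is just their ratio: 0.9696/0.9036 = 1.07.

1.07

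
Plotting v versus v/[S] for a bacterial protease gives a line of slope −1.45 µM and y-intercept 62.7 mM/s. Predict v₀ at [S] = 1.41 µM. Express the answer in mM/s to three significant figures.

In the Eadie–Hofstee form v = Vmax − Km·(v/[S]), the slope is −Km and the intercept is Vmax, so Km = 1.45 µM and Vmax = 62.7 mM/s.
v = 62.7 × 1.41/(1.45 + 1.41) = 30.9 mM/s.

30.9 mM/s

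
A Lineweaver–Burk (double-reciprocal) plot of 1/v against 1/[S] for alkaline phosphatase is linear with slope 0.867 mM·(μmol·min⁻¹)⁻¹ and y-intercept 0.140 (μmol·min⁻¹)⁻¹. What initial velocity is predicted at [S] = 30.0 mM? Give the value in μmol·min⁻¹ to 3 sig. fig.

5.92 μmol·min⁻¹

The y-intercept is 1/Vmax, so Vmax = 1/0.140 = 7.14 μmol·min⁻¹.
The slope is Km/Vmax, so Km = 0.867 × 7.14 = 6.19 mM.
Then v = 7.14 × 30.0/(6.19 + 30.0) = 5.92 μmol·min⁻¹.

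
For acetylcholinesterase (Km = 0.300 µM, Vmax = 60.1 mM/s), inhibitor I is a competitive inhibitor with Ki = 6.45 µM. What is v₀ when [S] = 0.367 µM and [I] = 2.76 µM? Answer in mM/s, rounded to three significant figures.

27.7 mM/s

α = 1 + [I]/Ki = 1 + 2.76/6.45 = 1.428.
For a competitive inhibitor, Vmax is unchanged and the apparent Km becomes α·Km: Km,app = 0.428 µM, Vmax,app = 60.1 mM/s.
v = Vmax,app·[S]/(Km,app + [S]) = 60.1 × 0.367/(0.428 + 0.367) = 27.7 mM/s.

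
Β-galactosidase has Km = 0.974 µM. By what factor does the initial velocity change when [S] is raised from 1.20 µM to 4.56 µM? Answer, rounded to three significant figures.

Since Vmax cancels, v₂/v₁ = [S]₂(Km+[S]₁) / [S]₁(Km+[S]₂).
= 4.56×(0.974+1.20) / (1.20×(0.974+4.56)) = 9.913/6.641 = 1.49.

1.49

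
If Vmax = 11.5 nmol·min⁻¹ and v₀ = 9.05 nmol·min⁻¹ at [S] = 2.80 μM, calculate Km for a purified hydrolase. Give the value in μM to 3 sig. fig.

0.758 μM

v/Vmax = 9.05/11.5 = 0.7870 = [S]/(Km+[S]).
So Km + [S] = [S]/0.7870 = 3.558 μM, giving Km = 3.558 − 2.80 = 0.758 μM.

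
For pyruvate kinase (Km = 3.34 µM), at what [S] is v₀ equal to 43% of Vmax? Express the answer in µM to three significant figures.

2.52 µM

v/Vmax = [S]/(Km+[S]) = 0.43, so [S] = Km·0.43/(1 − 0.43) = 3.34 × 0.7544.
[S] = 2.52 µM.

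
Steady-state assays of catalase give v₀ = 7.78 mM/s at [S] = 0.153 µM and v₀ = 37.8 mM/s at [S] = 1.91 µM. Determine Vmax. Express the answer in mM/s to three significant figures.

56.9 mM/s

In reciprocal form, 1/v = (Km/Vmax)·(1/[S]) + 1/Vmax. The two points give (1/[S], 1/v) = (6.536, 0.1285) and (0.5236, 0.02646).
Slope = (0.1285 − 0.02646)/(6.536 − 0.5236) = 0.01698; intercept = 0.1285 − 0.01698×6.536 = 0.01757.
Vmax = 1/intercept = 56.9 mM/s; Km = slope × Vmax = 0.01698 × 56.9 = 0.967 µM.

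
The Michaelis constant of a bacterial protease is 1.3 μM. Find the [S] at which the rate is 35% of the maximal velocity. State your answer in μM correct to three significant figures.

v/Vmax = [S]/(Km+[S]) = 0.35, so [S] = Km·0.35/(1 − 0.35) = 1.3 × 0.5385.
[S] = 0.700 μM.

0.700 μM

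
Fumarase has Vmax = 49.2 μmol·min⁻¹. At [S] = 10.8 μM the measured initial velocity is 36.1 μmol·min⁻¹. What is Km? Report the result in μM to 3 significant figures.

v/Vmax = 36.1/49.2 = 0.7337 = [S]/(Km+[S]).
So Km + [S] = [S]/0.7337 = 14.72 μM, giving Km = 14.72 − 10.8 = 3.92 μM.

3.92 μM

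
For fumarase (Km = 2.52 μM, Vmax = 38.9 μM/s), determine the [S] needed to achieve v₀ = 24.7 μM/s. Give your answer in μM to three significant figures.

4.38 μM

Rearranging v = Vmax[S]/(Km+[S]) gives [S] = Km·v/(Vmax − v).
[S] = 2.52 × 24.7 / (38.9 − 24.7) = 62.24/14.20 = 4.38 μM.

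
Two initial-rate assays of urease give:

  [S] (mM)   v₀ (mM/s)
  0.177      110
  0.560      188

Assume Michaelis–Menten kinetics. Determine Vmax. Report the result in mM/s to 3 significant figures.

From v = Vmax[S]/(Km+[S]), each point gives Vmax = v(Km+[S])/[S].
Equating: 110(Km+0.177)/0.177 = 188(Km+0.560)/0.560.
621.5·Km + 110 = 335.7·Km + 188, so (621.5 − 335.7)·Km = 188 − 110.
Km = 78.00/285.8 = 0.273 mM; then Vmax = 110(0.273+0.177)/0.177 = 280 mM/s.

280 mM/s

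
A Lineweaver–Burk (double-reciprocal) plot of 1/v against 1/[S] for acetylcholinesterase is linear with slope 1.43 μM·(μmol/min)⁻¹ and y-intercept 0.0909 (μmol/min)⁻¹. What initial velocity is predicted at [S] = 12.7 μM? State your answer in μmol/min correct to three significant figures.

4.91 μmol/min

The y-intercept is 1/Vmax, so Vmax = 1/0.0909 = 11.0 μmol/min.
The slope is Km/Vmax, so Km = 1.43 × 11.0 = 15.7 μM.
Then v = 11.0 × 12.7/(15.7 + 12.7) = 4.91 μmol/min.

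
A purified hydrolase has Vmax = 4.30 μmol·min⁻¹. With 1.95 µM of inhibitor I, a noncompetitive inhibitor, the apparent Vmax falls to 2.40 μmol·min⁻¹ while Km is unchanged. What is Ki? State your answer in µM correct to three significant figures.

2.46 µM

Noncompetitive: Vmax,app = Vmax/α with α = 1 + [I]/Ki.
α = Vmax/Vmax,app = 4.30/2.40 = 1.792.
Since α = 1 + [I]/Ki, [I]/Ki = 1.792 − 1 = 0.7917 and Ki = 1.95/0.7917 = 2.46 µM.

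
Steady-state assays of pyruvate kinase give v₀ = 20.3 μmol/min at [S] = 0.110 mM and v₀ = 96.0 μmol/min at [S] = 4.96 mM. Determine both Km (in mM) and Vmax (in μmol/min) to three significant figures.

In reciprocal form, 1/v = (Km/Vmax)·(1/[S]) + 1/Vmax. The two points give (1/[S], 1/v) = (9.091, 0.04926) and (0.2016, 0.01042).
Slope = (0.04926 − 0.01042)/(9.091 − 0.2016) = 0.004370; intercept = 0.04926 − 0.004370×9.091 = 0.009536.
Vmax = 1/intercept = 105 μmol/min; Km = slope × Vmax = 0.004370 × 105 = 0.458 mM.

Km = 0.458 mM; Vmax = 105 μmol/min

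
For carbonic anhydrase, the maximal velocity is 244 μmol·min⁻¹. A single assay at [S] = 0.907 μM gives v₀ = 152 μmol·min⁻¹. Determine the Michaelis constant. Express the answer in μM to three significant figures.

0.549 μM

From v = Vmax[S]/(Km+[S]), Km = [S](Vmax − v)/v.
Km = 0.907 × (244 − 152) / 152 = 83.44/152 = 0.549 μM.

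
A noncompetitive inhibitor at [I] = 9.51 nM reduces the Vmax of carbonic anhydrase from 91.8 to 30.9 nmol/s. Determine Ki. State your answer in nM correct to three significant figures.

Noncompetitive: Vmax,app = Vmax/α with α = 1 + [I]/Ki.
α = Vmax/Vmax,app = 91.8/30.9 = 2.971.
Ki = [I]/(α − 1) = 9.51/1.971 = 4.83 nM.

4.83 nM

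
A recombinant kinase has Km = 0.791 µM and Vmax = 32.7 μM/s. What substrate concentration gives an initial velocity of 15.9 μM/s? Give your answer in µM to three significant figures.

0.749 µM

Rearranging v = Vmax[S]/(Km+[S]) gives [S] = Km·v/(Vmax − v).
[S] = 0.791 × 15.9 / (32.7 − 15.9) = 12.58/16.80 = 0.749 µM.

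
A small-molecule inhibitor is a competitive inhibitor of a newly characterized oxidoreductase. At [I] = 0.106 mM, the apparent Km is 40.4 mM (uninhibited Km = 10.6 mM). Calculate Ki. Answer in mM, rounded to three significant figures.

0.0377 mM

Competitive: Km,app = α·Km with α = 1 + [I]/Ki.
α = Km,app/Km = 40.4/10.6 = 3.811.
Ki = [I]/(α − 1) = 0.106/2.811 = 0.0377 mM.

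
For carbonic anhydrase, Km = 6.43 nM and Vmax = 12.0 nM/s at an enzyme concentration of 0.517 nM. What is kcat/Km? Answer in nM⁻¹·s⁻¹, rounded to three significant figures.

3.61 nM⁻¹·s⁻¹

kcat = Vmax/[E]total = 12.0/0.517 = 23.2 s⁻¹.
kcat/Km = 23.2/6.43 = 3.61 nM⁻¹·s⁻¹.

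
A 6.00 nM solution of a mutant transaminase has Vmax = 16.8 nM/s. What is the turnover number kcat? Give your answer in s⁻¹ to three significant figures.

kcat = Vmax/[E]total = 16.8 nM/s / 6.00 nM = 2.80 s⁻¹.

2.80 s⁻¹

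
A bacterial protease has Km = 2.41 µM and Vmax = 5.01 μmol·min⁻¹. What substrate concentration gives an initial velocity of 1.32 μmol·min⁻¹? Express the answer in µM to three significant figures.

0.862 µM

Rearranging v = Vmax[S]/(Km+[S]) gives [S] = Km·v/(Vmax − v).
[S] = 2.41 × 1.32 / (5.01 − 1.32) = 3.181/3.690 = 0.862 µM.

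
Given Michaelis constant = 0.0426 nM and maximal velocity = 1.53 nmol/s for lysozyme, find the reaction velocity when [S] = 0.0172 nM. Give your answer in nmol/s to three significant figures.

v = Vmax·[S]/(Km + [S]) = 1.53 × 0.0172 / (0.0426 + 0.0172)
  = 0.02632 / 0.05980 = 0.440 nmol/s.

0.440 nmol/s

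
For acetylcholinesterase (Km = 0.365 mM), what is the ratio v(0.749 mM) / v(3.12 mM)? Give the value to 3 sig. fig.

0.751

The fractional saturations are [S]/(Km+[S]) = 3.12/3.485 = 0.8953 and 0.749/1.114 = 0.6724.
v₂/v₁ is just their ratio: 0.6724/0.8953 = 0.751.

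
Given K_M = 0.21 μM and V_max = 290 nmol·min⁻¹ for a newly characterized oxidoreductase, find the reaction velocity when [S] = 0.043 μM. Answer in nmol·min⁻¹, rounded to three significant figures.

v = Vmax·[S]/(Km + [S]) = 290 × 0.043 / (0.21 + 0.043)
  = 12.47 / 0.2530 = 49.3 nmol·min⁻¹.

49.3 nmol·min⁻¹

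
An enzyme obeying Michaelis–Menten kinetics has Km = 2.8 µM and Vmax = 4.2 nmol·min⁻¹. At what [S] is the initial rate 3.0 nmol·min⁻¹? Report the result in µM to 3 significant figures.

The required fractional saturation is v/Vmax = 3.0/4.2 = 0.7143.
Then [S]/(Km+[S]) = 0.7143 ⇒ [S] = 2.8 × 0.7143/(1 − 0.7143) = 7.00 µM.

7.00 µM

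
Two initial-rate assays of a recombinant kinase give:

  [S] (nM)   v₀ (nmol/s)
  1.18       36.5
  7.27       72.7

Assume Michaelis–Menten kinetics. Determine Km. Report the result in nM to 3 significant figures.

In reciprocal form, 1/v = (Km/Vmax)·(1/[S]) + 1/Vmax. The two points give (1/[S], 1/v) = (0.8475, 0.02740) and (0.1376, 0.01376).
Slope = (0.02740 − 0.01376)/(0.8475 − 0.1376) = 0.01922; intercept = 0.02740 − 0.01922×0.8475 = 0.01111.
Vmax = 1/intercept = 90.0 nmol/s; Km = slope × Vmax = 0.01922 × 90.0 = 1.73 nM.

1.73 nM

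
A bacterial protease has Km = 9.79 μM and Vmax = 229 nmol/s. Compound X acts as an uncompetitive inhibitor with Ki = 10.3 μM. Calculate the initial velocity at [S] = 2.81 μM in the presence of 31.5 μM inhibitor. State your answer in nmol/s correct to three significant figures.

30.4 nmol/s

α = 1 + [I]/Ki = 1 + 31.5/10.3 = 4.058.
For an uncompetitive inhibitor, both parameters are divided by α, giving Vmax/α and Km/α: Km,app = 2.41 μM, Vmax,app = 56.4 nmol/s.
v = Vmax,app·[S]/(Km,app + [S]) = 56.4 × 2.81/(2.41 + 2.81) = 30.4 nmol/s.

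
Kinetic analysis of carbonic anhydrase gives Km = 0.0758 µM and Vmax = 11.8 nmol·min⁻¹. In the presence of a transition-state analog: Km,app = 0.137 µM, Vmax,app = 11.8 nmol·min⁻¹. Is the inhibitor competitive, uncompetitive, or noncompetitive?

Km increases (0.0758 → 0.137 µM) while Vmax is unchanged — the hallmark of competitive inhibition.

competitive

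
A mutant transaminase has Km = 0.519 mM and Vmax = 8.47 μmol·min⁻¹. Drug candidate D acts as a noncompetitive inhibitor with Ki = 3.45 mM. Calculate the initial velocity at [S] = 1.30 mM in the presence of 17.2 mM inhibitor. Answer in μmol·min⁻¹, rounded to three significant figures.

1.01 μmol·min⁻¹

With α = 1 + [I]/Ki = 1 + 17.2/3.45 = 5.986, the noncompetitive rate law is v = (Vmax/α)·[S] / (Km + [S]).
v = (8.47/5.986)×1.30 / (0.519 + 1.30) = 1.840/1.819 = 1.01 μmol·min⁻¹.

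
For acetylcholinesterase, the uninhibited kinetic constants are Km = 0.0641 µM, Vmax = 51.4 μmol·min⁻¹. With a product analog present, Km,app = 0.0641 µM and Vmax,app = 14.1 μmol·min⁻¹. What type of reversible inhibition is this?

Vmax decreases (51.4 → 14.1 μmol·min⁻¹) while Km is unchanged — pure noncompetitive inhibition.

noncompetitive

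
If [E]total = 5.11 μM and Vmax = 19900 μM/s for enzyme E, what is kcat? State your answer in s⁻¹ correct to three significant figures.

3890 s⁻¹

kcat = Vmax/[E]total = 19900 μM/s / 5.11 μM = 3890 s⁻¹.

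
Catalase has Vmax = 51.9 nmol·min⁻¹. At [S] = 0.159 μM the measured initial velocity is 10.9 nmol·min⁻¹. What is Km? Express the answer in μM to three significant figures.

From v = Vmax[S]/(Km+[S]), Km = [S](Vmax − v)/v.
Km = 0.159 × (51.9 − 10.9) / 10.9 = 6.519/10.9 = 0.598 μM.

0.598 μM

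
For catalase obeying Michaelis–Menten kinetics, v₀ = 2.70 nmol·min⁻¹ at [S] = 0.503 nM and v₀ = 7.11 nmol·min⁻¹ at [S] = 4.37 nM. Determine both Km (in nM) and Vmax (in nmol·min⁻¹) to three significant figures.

Km = 1.18 nM; Vmax = 9.03 nmol·min⁻¹

In reciprocal form, 1/v = (Km/Vmax)·(1/[S]) + 1/Vmax. The two points give (1/[S], 1/v) = (1.988, 0.3704) and (0.2288, 0.1406).
Slope = (0.3704 − 0.1406)/(1.988 − 0.2288) = 0.1306; intercept = 0.3704 − 0.1306×1.988 = 0.1108.
Vmax = 1/intercept = 9.03 nmol·min⁻¹; Km = slope × Vmax = 0.1306 × 9.03 = 1.18 nM.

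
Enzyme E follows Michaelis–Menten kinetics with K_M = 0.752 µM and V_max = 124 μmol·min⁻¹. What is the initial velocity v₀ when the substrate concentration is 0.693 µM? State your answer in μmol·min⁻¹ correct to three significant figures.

v = Vmax·[S]/(Km + [S]) = 124 × 0.693 / (0.752 + 0.693)
  = 85.93 / 1.445 = 59.5 μmol·min⁻¹.

59.5 μmol·min⁻¹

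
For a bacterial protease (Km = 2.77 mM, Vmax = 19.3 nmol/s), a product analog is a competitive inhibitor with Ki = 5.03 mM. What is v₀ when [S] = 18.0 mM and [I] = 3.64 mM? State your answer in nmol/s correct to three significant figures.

With α = 1 + [I]/Ki = 1 + 3.64/5.03 = 1.724, the competitive rate law is v = Vmax[S] / (αKm + [S]).
v = 19.3×18.0 / (1.724×2.77 + 18.0) = 347.4/22.77 = 15.3 nmol/s.

15.3 nmol/s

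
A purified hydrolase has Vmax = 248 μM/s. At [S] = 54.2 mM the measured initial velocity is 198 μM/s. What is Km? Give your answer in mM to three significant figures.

13.7 mM

From v = Vmax[S]/(Km+[S]), Km = [S](Vmax − v)/v.
Km = 54.2 × (248 − 198) / 198 = 2710/198 = 13.7 mM.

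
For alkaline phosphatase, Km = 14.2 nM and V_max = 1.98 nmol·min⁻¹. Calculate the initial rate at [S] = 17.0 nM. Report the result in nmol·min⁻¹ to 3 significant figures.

[S]/(Km+[S]) = 17.0/31.20 = 0.5449, the fractional saturation.
v = 0.5449 × Vmax = 0.5449 × 1.98 = 1.08 nmol·min⁻¹.

1.08 nmol·min⁻¹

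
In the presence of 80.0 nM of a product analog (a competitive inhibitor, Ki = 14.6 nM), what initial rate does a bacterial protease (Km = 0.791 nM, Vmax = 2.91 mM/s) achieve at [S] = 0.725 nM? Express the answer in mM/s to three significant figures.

0.361 mM/s

With α = 1 + [I]/Ki = 1 + 80.0/14.6 = 6.479, the competitive rate law is v = Vmax[S] / (αKm + [S]).
v = 2.91×0.725 / (6.479×0.791 + 0.725) = 2.110/5.850 = 0.361 mM/s.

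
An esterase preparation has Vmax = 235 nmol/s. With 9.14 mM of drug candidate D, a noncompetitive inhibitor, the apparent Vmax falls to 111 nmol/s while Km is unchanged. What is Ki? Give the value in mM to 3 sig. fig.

8.18 mM

Noncompetitive: Vmax,app = Vmax/α with α = 1 + [I]/Ki.
α = Vmax/Vmax,app = 235/111 = 2.117.
Since α = 1 + [I]/Ki, [I]/Ki = 2.117 − 1 = 1.117 and Ki = 9.14/1.117 = 8.18 mM.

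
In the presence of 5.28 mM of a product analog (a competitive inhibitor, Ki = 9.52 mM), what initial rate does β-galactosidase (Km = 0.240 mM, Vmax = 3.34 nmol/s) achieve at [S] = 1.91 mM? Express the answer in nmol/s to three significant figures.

With α = 1 + [I]/Ki = 1 + 5.28/9.52 = 1.555, the competitive rate law is v = Vmax[S] / (αKm + [S]).
v = 3.34×1.91 / (1.555×0.240 + 1.91) = 6.379/2.283 = 2.79 nmol/s.

2.79 nmol/s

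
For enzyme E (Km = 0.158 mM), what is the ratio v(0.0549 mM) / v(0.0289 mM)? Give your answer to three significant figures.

The fractional saturations are [S]/(Km+[S]) = 0.0289/0.1869 = 0.1546 and 0.0549/0.2129 = 0.2579.
v₂/v₁ is just their ratio: 0.2579/0.1546 = 1.67.

1.67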